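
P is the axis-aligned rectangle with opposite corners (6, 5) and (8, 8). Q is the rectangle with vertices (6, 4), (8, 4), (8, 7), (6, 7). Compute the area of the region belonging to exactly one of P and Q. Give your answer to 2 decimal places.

4.00

|P∩Q|: x∈[6,8], y∈[5,7] → 2·2 = 4.
|P △ Q| = |P| + |Q| − 2·|P∩Q| = 6 + 6 − 8 = 4.00.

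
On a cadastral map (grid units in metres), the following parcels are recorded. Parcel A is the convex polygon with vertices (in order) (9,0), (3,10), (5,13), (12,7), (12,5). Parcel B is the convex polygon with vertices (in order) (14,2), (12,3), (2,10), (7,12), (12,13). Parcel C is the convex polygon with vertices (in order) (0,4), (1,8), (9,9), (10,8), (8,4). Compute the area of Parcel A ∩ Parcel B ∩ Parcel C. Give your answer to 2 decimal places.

10.57

The intersection is the polygon with vertices (4.273,8.409), (9,9), (10,8), (8.667,5.333).
By the shoelace formula its area is 10.57.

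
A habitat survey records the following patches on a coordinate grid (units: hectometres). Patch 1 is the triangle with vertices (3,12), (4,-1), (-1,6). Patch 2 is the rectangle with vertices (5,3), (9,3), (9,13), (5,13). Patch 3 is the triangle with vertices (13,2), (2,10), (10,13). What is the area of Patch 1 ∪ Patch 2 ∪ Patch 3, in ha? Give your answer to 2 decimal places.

94.70

By inclusion–exclusion:
Individual areas: |Patch 1| = 29, |Patch 2| = 40, |Patch 3| = 48.5.
|Patch 1∩Patch 2| = 0.
|Patch 1∩Patch 3| = 0.7555.
|Patch 2∩Patch 3| = 22.0455.
|Patch 1∩Patch 2∩Patch 3| = 0.
|Patch 1 ∪ Patch 2 ∪ Patch 3| = 117.5 − 22.8009 + 0 = 94.70.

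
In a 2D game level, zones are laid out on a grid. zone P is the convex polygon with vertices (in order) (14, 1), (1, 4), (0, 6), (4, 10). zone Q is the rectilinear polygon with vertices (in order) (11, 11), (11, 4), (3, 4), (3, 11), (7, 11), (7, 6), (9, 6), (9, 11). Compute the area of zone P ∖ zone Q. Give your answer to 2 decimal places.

|zone P| = 49.5, |zone P∩zone Q| = 24.5611.
|zone P ∖ zone Q| = |zone P| − |zone P∩zone Q| = 49.5 − 24.5611 = 24.94.

24.94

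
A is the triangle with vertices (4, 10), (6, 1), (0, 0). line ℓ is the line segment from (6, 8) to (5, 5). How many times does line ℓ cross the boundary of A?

1

The segment meets the boundary at (5.067,5.2).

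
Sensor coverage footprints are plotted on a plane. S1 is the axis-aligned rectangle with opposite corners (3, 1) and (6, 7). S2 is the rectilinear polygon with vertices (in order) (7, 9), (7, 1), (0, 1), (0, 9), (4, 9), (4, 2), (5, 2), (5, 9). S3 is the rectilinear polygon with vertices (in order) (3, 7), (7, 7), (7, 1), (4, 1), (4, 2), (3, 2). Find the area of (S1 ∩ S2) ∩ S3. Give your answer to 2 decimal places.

|S1 ∩ S2| = 13.
|(S1 ∩ S2) ∩ S3| = 12.00.

12.00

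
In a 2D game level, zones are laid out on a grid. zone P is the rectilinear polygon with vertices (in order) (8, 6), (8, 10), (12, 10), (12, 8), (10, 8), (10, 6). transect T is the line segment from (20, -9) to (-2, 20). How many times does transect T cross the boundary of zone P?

2

The segment meets the boundary at (8,6.818), (8.621,6).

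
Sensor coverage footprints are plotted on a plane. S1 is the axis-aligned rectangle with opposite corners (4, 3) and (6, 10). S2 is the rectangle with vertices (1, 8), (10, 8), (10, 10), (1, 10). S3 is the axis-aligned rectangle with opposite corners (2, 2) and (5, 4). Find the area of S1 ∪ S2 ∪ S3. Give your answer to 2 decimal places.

By inclusion–exclusion:
Individual areas: |S1| = 14, |S2| = 18, |S3| = 6.
|S1∩S2|: x∈[4,6], y∈[8,10] → 2·2 = 4.
|S1∩S3|: x∈[4,5], y∈[3,4] → 1·1 = 1.
|S2∩S3| = 0 (no overlap).
|S1∩S2∩S3| = 0.
|S1 ∪ S2 ∪ S3| = 38 − 5 + 0 = 33.00.

33.00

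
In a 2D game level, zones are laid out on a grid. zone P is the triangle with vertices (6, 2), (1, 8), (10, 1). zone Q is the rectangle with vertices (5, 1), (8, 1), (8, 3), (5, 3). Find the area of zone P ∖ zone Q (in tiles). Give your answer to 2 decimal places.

6.71

|zone P| = 9.5, |zone P∩zone Q| = 2.7897.
|zone P ∖ zone Q| = |zone P| − |zone P∩zone Q| = 9.5 − 2.7897 = 6.71.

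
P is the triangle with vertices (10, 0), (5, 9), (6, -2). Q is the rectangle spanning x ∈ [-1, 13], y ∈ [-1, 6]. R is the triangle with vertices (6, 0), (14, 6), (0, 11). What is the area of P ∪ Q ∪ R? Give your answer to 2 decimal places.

127.60

By inclusion–exclusion:
Individual areas: |P| = 23, |Q| = 98, |R| = 62.
|P∩Q| = 19.8636.
|P∩R| = 14.5465.
|Q∩R| = 33.4432.
|P∩Q∩R| = 12.4556.
|P ∪ Q ∪ R| = 183 − 67.8533 + 12.4556 = 127.60.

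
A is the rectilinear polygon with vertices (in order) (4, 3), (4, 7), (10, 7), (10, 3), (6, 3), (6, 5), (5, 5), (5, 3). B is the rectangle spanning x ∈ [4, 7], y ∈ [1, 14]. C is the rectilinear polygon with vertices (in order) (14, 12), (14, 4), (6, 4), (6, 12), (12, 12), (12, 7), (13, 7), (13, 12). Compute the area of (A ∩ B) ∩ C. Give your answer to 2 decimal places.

3.00

The region (A ∩ B) ∩ C is the polygon with vertices (7,7), (7,4), (6,4), (6,5), (6,7).
By the shoelace formula its area is 3.00.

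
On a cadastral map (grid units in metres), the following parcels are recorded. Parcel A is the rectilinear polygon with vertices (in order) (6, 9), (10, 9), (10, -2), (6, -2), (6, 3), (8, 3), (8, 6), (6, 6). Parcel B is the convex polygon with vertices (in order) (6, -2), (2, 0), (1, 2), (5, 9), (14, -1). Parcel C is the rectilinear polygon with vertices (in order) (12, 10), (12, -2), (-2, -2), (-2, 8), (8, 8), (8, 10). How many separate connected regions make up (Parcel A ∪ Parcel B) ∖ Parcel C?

(Parcel A ∪ Parcel B) ∖ Parcel C splits into 3 disjoint pieces (area 2.4722, area 0.7357, area 2).

3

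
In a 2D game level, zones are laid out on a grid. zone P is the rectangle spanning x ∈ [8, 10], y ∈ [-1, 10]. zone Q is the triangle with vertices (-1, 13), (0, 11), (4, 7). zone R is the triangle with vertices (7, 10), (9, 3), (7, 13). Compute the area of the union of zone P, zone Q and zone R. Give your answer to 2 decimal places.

By inclusion–exclusion:
Individual areas: |zone P| = 22, |zone Q| = 2, |zone R| = 3.
|zone P∩zone Q| = 0.
|zone P∩zone R| = 0.75.
|zone Q∩zone R| = 0.
|zone P∩zone Q∩zone R| = 0.
|zone P ∪ zone Q ∪ zone R| = 27 − 0.75 + 0 = 26.25.

26.25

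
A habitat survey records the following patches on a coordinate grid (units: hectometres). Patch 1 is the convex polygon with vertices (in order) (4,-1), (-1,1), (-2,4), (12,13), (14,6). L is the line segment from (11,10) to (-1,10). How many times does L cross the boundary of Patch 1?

The segment meets the boundary at (7.333,10).

1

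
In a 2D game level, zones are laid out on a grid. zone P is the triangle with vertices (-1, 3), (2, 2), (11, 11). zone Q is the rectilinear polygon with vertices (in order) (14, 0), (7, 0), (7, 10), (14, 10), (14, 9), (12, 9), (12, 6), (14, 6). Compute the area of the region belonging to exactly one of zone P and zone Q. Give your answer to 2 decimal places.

77.17

|zone P| = 18, |zone Q| = 64, |zone P∩zone Q| = 2.4167.
|zone P △ zone Q| = |zone P| + |zone Q| − 2·|zone P∩zone Q| = 18 + 64 − 4.8333 = 77.17.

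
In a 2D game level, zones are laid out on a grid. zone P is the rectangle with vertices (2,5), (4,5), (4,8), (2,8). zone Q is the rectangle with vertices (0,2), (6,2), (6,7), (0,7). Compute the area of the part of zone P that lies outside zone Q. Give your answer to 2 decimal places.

|zone P∩zone Q|: x∈[2,4], y∈[5,7] → 2·2 = 4.
|zone P| = 6.
|zone P ∖ zone Q| = |zone P| − |zone P∩zone Q| = 6 − 4 = 2.00.

2.00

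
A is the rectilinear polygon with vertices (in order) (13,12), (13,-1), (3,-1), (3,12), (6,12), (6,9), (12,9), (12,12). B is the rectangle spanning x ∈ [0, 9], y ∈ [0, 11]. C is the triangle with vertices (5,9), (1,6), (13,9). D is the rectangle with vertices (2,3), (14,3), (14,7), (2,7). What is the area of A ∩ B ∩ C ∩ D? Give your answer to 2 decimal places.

The intersection is the polygon with vertices (3,6.5), (3,7), (5,7).
By the shoelace formula its area is 0.50.

0.50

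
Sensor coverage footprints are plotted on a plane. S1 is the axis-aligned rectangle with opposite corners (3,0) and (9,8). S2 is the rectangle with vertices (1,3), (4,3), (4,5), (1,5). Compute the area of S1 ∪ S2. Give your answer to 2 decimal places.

52.00

By inclusion–exclusion:
Individual areas: |S1| = 48, |S2| = 6.
|S1∩S2|: x∈[3,4], y∈[3,5] → 1·2 = 2.
|S1 ∪ S2| = 54 − 2 = 52.00.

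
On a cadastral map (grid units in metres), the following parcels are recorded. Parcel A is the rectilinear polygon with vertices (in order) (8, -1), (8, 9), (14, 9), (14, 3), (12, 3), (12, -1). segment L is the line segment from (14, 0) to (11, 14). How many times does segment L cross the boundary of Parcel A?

The segment meets the boundary at (12.071,9), (13.357,3).

2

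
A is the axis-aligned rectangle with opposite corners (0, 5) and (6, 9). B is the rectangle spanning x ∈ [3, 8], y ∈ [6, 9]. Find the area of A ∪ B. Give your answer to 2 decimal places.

By inclusion–exclusion:
Individual areas: |A| = 24, |B| = 15.
|A∩B|: x∈[3,6], y∈[6,9] → 3·3 = 9.
|A ∪ B| = 39 − 9 = 30.00.

30.00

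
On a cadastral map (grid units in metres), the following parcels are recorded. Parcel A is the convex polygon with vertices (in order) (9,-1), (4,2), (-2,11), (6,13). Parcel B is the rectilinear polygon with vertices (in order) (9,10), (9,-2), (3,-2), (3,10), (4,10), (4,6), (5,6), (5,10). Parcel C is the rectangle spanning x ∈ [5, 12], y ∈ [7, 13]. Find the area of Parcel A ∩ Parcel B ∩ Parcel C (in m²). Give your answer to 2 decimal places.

5.89

The intersection is the polygon with vertices (5,10), (6.643,10), (7.286,7), (5,7).
By the shoelace formula its area is 5.89.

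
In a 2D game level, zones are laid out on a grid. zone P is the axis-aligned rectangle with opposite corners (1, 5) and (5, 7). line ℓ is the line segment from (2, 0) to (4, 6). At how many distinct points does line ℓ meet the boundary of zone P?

1

The segment meets the boundary at (3.667,5).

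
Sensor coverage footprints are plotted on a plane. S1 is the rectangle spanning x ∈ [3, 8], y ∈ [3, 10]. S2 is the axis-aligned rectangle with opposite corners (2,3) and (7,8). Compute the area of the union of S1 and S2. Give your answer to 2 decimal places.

40.00

By inclusion–exclusion:
Individual areas: |S1| = 35, |S2| = 25.
|S1∩S2|: x∈[3,7], y∈[3,8] → 4·5 = 20.
|S1 ∪ S2| = 60 − 20 = 40.00.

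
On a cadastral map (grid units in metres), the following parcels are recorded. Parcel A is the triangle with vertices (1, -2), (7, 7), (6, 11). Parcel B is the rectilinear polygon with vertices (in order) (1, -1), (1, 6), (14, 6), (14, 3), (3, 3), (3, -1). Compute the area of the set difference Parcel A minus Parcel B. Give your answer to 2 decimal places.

|Parcel A| = 16.5, |Parcel A∩Parcel B| = 7.5513.
|Parcel A ∖ Parcel B| = |Parcel A| − |Parcel A∩Parcel B| = 16.5 − 7.5513 = 8.95.

8.95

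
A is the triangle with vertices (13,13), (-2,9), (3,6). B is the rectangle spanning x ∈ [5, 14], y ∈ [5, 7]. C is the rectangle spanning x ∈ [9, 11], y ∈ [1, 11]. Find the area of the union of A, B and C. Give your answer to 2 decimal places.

By inclusion–exclusion:
Individual areas: |A| = 32.5, |B| = 18, |C| = 20.
|A∩B| = 0.
|A∩C| = 0.4571.
|B∩C|: x∈[9,11], y∈[5,7] → 2·2 = 4.
|A∩B∩C| = 0.
|A ∪ B ∪ C| = 70.5 − 4.4571 + 0 = 66.04.

66.04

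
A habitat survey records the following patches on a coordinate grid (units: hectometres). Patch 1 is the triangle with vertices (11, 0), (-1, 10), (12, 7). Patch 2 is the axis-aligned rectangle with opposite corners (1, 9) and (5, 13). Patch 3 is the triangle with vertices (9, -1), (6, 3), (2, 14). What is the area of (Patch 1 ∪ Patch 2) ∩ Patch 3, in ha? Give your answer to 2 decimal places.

4.96

|Patch 1 ∪ Patch 2| = 62.3718.
|(Patch 1 ∪ Patch 2) ∩ Patch 3| = 4.96.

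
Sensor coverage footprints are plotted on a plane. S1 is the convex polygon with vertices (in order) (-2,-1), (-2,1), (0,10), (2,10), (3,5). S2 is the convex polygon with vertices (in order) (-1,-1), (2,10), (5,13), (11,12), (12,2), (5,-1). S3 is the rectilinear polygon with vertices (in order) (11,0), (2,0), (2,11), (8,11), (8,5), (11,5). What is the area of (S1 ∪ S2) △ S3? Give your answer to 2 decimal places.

75.87

|S1 ∪ S2| = 150.1081.
|(S1 ∪ S2) ∩ S3| = 77.619.
|(S1 ∪ S2) △ S3| = 150.1081 + 81 − 155.2381 = 75.87.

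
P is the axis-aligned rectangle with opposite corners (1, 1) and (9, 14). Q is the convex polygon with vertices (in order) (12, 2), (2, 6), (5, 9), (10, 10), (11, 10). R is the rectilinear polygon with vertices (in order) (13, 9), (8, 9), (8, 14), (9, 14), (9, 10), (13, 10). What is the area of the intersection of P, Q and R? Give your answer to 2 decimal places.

0.70

The intersection is the polygon with vertices (9,9.8), (9,9), (8,9), (8,9.6).
By the shoelace formula its area is 0.70.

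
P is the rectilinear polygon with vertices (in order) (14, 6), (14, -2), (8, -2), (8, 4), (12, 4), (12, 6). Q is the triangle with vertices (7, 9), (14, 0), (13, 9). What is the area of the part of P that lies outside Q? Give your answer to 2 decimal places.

31.78

|P| = 40, |P∩Q| = 8.2222.
|P ∖ Q| = |P| − |P∩Q| = 40 − 8.2222 = 31.78.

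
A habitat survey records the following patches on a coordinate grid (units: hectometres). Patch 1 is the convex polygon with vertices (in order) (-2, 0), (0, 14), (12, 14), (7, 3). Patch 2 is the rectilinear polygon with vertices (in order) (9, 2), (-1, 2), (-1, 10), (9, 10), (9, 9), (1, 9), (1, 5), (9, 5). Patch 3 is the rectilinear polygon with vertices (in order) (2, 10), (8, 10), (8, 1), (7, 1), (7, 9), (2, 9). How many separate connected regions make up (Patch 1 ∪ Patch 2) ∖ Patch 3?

2

(Patch 1 ∪ Patch 2) ∖ Patch 3 splits into 2 disjoint pieces (area 117.2429, area 3).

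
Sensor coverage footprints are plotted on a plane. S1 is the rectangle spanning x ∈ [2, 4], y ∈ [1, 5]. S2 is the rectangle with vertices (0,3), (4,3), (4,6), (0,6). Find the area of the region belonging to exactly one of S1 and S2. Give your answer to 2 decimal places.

|S1∩S2|: x∈[2,4], y∈[3,5] → 2·2 = 4.
|S1 △ S2| = |S1| + |S2| − 2·|S1∩S2| = 8 + 12 − 8 = 12.00.

12.00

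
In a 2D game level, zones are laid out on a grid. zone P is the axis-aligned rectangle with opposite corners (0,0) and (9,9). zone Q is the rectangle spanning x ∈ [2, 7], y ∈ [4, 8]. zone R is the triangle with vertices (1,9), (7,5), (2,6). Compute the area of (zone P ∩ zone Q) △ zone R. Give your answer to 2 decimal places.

|zone P ∩ zone Q| = 20.
|(zone P ∩ zone Q) ∩ zone R| = 5.75.
|(zone P ∩ zone Q) △ zone R| = 20 + 7 − 11.5 = 15.50.

15.50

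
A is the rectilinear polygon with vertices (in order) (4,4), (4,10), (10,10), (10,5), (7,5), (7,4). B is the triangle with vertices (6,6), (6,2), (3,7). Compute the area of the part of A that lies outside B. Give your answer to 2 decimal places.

28.87

|A| = 33, |A∩B| = 4.1333.
|A ∖ B| = |A| − |A∩B| = 33 − 4.1333 = 28.87.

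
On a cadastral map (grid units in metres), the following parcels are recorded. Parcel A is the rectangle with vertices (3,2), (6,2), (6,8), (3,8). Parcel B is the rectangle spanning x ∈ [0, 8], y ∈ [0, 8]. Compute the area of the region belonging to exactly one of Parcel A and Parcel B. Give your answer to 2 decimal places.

46.00

|Parcel A∩Parcel B|: x∈[3,6], y∈[2,8] → 3·6 = 18.
|Parcel A △ Parcel B| = |Parcel A| + |Parcel B| − 2·|Parcel A∩Parcel B| = 18 + 64 − 36 = 46.00.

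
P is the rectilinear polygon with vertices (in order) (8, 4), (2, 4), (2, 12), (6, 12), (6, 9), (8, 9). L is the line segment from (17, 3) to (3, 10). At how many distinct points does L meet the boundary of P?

1

The segment meets the boundary at (8,7.5).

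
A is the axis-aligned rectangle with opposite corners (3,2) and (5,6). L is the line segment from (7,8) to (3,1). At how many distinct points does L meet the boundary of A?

The segment meets the boundary at (3.571,2), (5,4.5).

2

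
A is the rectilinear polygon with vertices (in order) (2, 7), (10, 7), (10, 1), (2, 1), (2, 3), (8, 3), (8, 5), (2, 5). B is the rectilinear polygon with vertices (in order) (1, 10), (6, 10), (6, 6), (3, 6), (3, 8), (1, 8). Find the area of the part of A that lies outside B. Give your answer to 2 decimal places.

|A| = 36, |A∩B| = 3.
|A ∖ B| = |A| − |A∩B| = 36 − 3 = 33.00.

33.00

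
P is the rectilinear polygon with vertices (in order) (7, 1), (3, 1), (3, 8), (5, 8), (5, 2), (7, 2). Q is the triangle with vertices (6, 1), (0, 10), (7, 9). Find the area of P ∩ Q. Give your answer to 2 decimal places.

8.40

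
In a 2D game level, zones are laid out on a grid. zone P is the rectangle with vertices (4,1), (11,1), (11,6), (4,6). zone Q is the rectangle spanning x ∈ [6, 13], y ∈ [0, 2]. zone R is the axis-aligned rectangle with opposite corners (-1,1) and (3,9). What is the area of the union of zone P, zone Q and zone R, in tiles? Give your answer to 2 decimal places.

By inclusion–exclusion:
Individual areas: |zone P| = 35, |zone Q| = 14, |zone R| = 32.
|zone P∩zone Q|: x∈[6,11], y∈[1,2] → 5·1 = 5.
|zone P∩zone R| = 0 (no overlap).
|zone Q∩zone R| = 0 (no overlap).
|zone P∩zone Q∩zone R| = 0.
|zone P ∪ zone Q ∪ zone R| = 81 − 5 + 0 = 76.00.

76.00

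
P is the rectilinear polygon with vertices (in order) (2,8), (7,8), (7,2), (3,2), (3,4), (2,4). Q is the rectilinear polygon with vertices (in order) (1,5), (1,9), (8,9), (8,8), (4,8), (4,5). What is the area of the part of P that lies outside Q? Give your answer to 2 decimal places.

|P| = 28, |P∩Q| = 6.
|P ∖ Q| = |P| − |P∩Q| = 28 − 6 = 22.00.

22.00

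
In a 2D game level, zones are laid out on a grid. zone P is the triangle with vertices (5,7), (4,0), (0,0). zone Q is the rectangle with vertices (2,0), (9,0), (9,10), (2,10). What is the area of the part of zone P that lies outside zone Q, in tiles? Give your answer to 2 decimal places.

|zone P| = 14, |zone P∩zone Q| = 11.2.
|zone P ∖ zone Q| = |zone P| − |zone P∩zone Q| = 14 − 11.2 = 2.80.

2.80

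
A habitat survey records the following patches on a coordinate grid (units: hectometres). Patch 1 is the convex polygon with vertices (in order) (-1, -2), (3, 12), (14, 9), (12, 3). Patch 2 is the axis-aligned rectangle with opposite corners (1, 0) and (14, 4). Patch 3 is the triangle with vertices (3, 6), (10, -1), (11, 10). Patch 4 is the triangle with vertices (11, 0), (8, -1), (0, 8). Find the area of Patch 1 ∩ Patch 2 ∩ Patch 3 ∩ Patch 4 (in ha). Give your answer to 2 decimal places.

2.38

The intersection is the polygon with vertices (5,4), (5.5,4), (8.648,1.711), (7.667,1.333).
By the shoelace formula its area is 2.38.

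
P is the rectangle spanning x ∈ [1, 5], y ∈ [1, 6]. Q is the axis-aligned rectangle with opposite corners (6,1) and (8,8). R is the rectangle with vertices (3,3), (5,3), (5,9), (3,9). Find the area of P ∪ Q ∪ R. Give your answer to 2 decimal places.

40.00

By inclusion–exclusion:
Individual areas: |P| = 20, |Q| = 14, |R| = 12.
|P∩Q| = 0 (no overlap).
|P∩R|: x∈[3,5], y∈[3,6] → 2·3 = 6.
|Q∩R| = 0 (no overlap).
|P∩Q∩R| = 0.
|P ∪ Q ∪ R| = 46 − 6 + 0 = 40.00.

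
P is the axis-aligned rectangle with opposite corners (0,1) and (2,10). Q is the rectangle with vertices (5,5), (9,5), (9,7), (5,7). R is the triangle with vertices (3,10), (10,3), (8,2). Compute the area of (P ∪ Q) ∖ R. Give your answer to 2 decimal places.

23.01

|P ∪ Q| = 26.
|(P ∪ Q) ∩ R| = 2.9875.
|(P ∪ Q) ∖ R| = 26 − 2.9875 = 23.01.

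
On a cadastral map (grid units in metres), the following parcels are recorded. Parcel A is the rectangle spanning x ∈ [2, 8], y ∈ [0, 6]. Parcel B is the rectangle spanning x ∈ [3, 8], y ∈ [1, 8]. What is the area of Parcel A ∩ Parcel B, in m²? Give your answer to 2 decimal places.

25.00

|Parcel A∩Parcel B|: x∈[3,8], y∈[1,6] → 5·5 = 25.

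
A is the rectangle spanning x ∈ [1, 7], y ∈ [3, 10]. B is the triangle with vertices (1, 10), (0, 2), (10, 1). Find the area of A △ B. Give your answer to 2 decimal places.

34.50

|A| = 42, |B| = 40.5, |A∩B| = 24.
|A △ B| = |A| + |B| − 2·|A∩B| = 42 + 40.5 − 48 = 34.50.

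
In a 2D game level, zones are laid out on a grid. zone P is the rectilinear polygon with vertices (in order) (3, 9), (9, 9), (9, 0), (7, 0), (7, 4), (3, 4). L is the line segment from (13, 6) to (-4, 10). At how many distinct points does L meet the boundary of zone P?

The segment meets the boundary at (3,8.353), (9,6.941).

2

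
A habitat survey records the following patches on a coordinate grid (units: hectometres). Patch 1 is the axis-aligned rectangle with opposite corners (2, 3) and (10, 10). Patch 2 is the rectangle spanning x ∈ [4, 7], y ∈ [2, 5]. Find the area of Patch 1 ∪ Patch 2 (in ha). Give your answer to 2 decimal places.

By inclusion–exclusion:
Individual areas: |Patch 1| = 56, |Patch 2| = 9.
|Patch 1∩Patch 2|: x∈[4,7], y∈[3,5] → 3·2 = 6.
|Patch 1 ∪ Patch 2| = 65 − 6 = 59.00.

59.00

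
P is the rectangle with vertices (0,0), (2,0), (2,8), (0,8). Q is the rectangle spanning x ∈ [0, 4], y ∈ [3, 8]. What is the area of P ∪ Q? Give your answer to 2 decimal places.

26.00

By inclusion–exclusion:
Individual areas: |P| = 16, |Q| = 20.
|P∩Q|: x∈[0,2], y∈[3,8] → 2·5 = 10.
|P ∪ Q| = 36 − 10 = 26.00.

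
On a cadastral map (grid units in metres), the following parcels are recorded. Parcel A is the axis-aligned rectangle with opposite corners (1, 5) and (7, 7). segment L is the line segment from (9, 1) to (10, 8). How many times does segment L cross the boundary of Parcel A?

0

The segment lies entirely outside Parcel A and never meets its boundary.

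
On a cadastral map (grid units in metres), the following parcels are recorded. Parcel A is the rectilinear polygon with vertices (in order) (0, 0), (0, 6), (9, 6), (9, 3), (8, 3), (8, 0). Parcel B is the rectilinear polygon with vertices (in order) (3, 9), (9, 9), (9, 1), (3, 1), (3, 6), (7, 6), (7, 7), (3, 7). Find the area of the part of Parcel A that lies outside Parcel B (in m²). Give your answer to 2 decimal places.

23.00

|Parcel A| = 51, |Parcel A∩Parcel B| = 28.
|Parcel A ∖ Parcel B| = |Parcel A| − |Parcel A∩Parcel B| = 51 − 28 = 23.00.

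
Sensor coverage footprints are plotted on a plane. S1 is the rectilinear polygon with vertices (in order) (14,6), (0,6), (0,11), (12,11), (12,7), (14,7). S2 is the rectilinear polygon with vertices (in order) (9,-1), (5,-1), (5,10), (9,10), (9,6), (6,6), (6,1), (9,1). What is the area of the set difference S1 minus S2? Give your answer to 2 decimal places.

46.00

|S1| = 62, |S1∩S2| = 16.
|S1 ∖ S2| = |S1| − |S1∩S2| = 62 − 16 = 46.00.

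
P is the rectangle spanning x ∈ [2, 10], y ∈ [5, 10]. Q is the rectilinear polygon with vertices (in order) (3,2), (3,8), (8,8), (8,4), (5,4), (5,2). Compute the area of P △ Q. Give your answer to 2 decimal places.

|P| = 40, |Q| = 24, |P∩Q| = 15.
|P △ Q| = |P| + |Q| − 2·|P∩Q| = 40 + 24 − 30 = 34.00.

34.00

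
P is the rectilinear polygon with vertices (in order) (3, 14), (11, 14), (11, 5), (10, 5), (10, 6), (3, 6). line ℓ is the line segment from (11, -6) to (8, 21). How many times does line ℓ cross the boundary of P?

The segment meets the boundary at (8.778,14), (9.667,6).

2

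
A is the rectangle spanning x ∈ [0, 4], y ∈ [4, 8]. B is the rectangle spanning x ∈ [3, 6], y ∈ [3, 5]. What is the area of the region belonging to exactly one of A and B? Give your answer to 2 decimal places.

20.00

|A∩B|: x∈[3,4], y∈[4,5] → 1·1 = 1.
|A △ B| = |A| + |B| − 2·|A∩B| = 16 + 6 − 2 = 20.00.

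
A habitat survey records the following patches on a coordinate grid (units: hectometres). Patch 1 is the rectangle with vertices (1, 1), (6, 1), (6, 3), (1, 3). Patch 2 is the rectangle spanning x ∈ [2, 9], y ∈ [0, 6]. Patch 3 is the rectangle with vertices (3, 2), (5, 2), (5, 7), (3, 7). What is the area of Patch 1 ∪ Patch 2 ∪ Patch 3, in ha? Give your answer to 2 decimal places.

By inclusion–exclusion:
Individual areas: |Patch 1| = 10, |Patch 2| = 42, |Patch 3| = 10.
|Patch 1∩Patch 2|: x∈[2,6], y∈[1,3] → 4·2 = 8.
|Patch 1∩Patch 3|: x∈[3,5], y∈[2,3] → 2·1 = 2.
|Patch 2∩Patch 3|: x∈[3,5], y∈[2,6] → 2·4 = 8.
|Patch 1∩Patch 2∩Patch 3| = 2.
|Patch 1 ∪ Patch 2 ∪ Patch 3| = 62 − 18 + 2 = 46.00.

46.00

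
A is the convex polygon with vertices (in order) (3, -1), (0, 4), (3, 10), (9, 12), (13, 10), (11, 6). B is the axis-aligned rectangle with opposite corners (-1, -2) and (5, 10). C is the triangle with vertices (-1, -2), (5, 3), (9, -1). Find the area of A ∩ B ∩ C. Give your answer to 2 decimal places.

The intersection is the polygon with vertices (5,0.75), (3,-1), (2.067,0.556), (5,3).
By the shoelace formula its area is 5.67.

5.67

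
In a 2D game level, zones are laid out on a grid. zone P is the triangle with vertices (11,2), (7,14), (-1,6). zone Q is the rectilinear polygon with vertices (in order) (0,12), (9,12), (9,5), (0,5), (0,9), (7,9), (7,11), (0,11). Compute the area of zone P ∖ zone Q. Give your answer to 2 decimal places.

|zone P| = 64, |zone P∩zone Q| = 39.1667.
|zone P ∖ zone Q| = |zone P| − |zone P∩zone Q| = 64 − 39.1667 = 24.83.

24.83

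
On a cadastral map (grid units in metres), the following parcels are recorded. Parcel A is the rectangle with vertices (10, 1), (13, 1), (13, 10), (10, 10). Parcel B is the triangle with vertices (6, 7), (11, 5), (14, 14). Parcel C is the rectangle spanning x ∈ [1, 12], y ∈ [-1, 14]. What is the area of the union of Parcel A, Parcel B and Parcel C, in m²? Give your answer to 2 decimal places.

177.58

By inclusion–exclusion:
Individual areas: |Parcel A| = 27, |Parcel B| = 25.5, |Parcel C| = 165.
|Parcel A∩Parcel B| = 8.9667.
|Parcel A∩Parcel C|: x∈[10,12], y∈[1,10] → 2·9 = 18.
|Parcel B∩Parcel C| = 21.25.
|Parcel A∩Parcel B∩Parcel C| = 8.3.
|Parcel A ∪ Parcel B ∪ Parcel C| = 217.5 − 48.2167 + 8.3 = 177.58.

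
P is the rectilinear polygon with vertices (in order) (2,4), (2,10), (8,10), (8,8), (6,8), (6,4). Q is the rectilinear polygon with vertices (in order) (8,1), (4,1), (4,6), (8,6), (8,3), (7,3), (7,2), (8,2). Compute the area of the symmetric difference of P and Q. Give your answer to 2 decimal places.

|P| = 28, |Q| = 19, |P∩Q| = 4.
|P △ Q| = |P| + |Q| − 2·|P∩Q| = 28 + 19 − 8 = 39.00.

39.00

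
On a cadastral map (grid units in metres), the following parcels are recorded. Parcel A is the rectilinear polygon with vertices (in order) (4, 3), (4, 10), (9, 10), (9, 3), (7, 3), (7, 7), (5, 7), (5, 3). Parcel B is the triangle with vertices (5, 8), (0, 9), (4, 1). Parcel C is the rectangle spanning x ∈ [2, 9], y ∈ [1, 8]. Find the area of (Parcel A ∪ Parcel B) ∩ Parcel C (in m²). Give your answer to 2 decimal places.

27.29

|Parcel A ∪ Parcel B| = 41.6857.
|(Parcel A ∪ Parcel B) ∩ Parcel C| = 27.29.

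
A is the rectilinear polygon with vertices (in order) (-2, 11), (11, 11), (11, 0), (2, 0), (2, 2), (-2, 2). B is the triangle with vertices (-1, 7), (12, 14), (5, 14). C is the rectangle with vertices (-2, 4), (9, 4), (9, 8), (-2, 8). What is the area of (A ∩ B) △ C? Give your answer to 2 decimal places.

51.00

|A ∩ B| = 8.
|(A ∩ B) ∩ C| = 0.5.
|(A ∩ B) △ C| = 8 + 44 − 1 = 51.00.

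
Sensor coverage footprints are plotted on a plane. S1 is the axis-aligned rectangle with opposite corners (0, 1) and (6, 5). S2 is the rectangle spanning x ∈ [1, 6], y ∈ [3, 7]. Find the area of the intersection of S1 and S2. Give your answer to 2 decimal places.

10.00

|S1∩S2|: x∈[1,6], y∈[3,5] → 5·2 = 10.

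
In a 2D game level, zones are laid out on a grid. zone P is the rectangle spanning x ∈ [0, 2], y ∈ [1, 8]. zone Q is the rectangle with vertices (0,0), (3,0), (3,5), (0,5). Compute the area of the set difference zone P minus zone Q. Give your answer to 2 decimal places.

6.00

|zone P∩zone Q|: x∈[0,2], y∈[1,5] → 2·4 = 8.
|zone P| = 14.
|zone P ∖ zone Q| = |zone P| − |zone P∩zone Q| = 14 − 8 = 6.00.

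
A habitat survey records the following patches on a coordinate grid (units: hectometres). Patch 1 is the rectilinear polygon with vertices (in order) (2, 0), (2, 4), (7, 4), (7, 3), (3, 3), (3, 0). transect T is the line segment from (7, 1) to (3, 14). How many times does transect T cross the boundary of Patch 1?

The segment meets the boundary at (6.077,4), (6.385,3).

2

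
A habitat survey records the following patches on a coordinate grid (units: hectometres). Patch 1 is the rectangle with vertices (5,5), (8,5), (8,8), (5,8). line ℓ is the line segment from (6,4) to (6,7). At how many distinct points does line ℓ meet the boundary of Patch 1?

1

The segment meets the boundary at (6,5).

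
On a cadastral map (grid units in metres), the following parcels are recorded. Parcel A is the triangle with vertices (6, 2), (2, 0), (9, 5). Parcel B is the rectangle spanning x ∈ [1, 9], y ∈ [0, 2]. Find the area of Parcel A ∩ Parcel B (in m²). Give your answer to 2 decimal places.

The intersection is the polygon with vertices (2,0), (4.8,2), (6,2).
By the shoelace formula its area is 1.20.

1.20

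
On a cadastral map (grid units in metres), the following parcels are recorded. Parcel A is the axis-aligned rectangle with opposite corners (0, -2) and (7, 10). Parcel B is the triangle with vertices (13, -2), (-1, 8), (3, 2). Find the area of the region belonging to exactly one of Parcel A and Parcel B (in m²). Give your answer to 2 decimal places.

|Parcel A| = 84, |Parcel B| = 22, |Parcel A∩Parcel B| = 15.95.
|Parcel A △ Parcel B| = |Parcel A| + |Parcel B| − 2·|Parcel A∩Parcel B| = 84 + 22 − 31.9 = 74.10.

74.10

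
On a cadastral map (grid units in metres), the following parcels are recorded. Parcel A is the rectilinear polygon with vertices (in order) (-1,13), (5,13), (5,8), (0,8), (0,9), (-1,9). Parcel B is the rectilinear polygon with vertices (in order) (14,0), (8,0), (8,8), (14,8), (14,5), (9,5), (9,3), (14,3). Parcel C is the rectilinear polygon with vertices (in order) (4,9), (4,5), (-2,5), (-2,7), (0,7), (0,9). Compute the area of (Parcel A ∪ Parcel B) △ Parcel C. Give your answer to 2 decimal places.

|Parcel A ∪ Parcel B| = 67.
|(Parcel A ∪ Parcel B) ∩ Parcel C| = 4.
|(Parcel A ∪ Parcel B) △ Parcel C| = 67 + 20 − 8 = 79.00.

79.00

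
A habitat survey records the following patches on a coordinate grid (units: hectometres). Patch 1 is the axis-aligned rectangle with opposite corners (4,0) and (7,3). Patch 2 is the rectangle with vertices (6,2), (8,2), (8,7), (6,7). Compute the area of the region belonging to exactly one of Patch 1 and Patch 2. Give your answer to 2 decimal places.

17.00

|Patch 1∩Patch 2|: x∈[6,7], y∈[2,3] → 1·1 = 1.
|Patch 1 △ Patch 2| = |Patch 1| + |Patch 2| − 2·|Patch 1∩Patch 2| = 9 + 10 − 2 = 17.00.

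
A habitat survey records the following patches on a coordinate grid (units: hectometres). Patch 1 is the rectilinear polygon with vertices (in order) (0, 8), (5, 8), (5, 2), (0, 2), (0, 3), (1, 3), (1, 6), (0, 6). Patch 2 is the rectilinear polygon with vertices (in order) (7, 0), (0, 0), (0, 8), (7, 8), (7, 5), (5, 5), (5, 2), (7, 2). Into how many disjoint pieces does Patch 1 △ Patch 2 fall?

Patch 1 △ Patch 2 splits into 3 disjoint pieces (area 6, area 14, area 3).

3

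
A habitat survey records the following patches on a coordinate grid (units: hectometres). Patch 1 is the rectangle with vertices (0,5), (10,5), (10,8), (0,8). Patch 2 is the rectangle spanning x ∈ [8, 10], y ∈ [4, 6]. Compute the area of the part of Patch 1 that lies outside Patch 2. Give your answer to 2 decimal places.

28.00

|Patch 1∩Patch 2|: x∈[8,10], y∈[5,6] → 2·1 = 2.
|Patch 1| = 30.
|Patch 1 ∖ Patch 2| = |Patch 1| − |Patch 1∩Patch 2| = 30 − 2 = 28.00.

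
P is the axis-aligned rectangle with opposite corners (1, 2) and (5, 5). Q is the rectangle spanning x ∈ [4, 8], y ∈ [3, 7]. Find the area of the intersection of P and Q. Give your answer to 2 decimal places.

2.00

|P∩Q|: x∈[4,5], y∈[3,5] → 1·2 = 2.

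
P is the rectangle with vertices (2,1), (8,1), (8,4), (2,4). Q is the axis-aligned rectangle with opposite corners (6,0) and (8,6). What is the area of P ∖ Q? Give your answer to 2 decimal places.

12.00

|P∩Q|: x∈[6,8], y∈[1,4] → 2·3 = 6.
|P| = 18.
|P ∖ Q| = |P| − |P∩Q| = 18 − 6 = 12.00.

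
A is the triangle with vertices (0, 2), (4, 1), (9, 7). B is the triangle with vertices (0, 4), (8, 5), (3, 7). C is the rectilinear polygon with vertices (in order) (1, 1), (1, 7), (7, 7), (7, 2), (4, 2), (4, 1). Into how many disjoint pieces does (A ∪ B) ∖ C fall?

4

(A ∪ B) ∖ C splits into 4 disjoint pieces (area 0.4028, area 0.4375, area 1.3866, area 0.4167).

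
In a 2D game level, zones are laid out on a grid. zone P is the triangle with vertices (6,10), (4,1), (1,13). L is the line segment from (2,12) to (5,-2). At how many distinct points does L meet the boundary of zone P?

1

The segment meets the boundary at (4.182,1.818).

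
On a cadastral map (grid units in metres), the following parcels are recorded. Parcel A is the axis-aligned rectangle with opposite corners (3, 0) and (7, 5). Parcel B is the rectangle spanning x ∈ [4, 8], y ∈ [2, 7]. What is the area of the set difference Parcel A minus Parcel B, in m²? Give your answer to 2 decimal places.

11.00

|Parcel A∩Parcel B|: x∈[4,7], y∈[2,5] → 3·3 = 9.
|Parcel A| = 20.
|Parcel A ∖ Parcel B| = |Parcel A| − |Parcel A∩Parcel B| = 20 − 9 = 11.00.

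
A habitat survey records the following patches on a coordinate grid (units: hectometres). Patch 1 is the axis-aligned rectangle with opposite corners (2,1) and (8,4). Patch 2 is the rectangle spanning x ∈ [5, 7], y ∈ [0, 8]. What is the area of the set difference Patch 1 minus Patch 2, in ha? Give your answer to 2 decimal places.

12.00

|Patch 1∩Patch 2|: x∈[5,7], y∈[1,4] → 2·3 = 6.
|Patch 1| = 18.
|Patch 1 ∖ Patch 2| = |Patch 1| − |Patch 1∩Patch 2| = 18 − 6 = 12.00.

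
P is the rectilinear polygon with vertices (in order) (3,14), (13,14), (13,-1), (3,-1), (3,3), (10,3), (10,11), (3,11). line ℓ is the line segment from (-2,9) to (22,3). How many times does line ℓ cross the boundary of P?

2

The segment meets the boundary at (13,5.25), (10,6).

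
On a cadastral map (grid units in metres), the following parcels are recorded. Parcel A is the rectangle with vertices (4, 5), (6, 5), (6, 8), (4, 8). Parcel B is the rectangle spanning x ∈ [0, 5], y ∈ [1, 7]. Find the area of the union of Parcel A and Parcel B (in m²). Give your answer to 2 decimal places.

34.00

By inclusion–exclusion:
Individual areas: |Parcel A| = 6, |Parcel B| = 30.
|Parcel A∩Parcel B|: x∈[4,5], y∈[5,7] → 1·2 = 2.
|Parcel A ∪ Parcel B| = 36 − 2 = 34.00.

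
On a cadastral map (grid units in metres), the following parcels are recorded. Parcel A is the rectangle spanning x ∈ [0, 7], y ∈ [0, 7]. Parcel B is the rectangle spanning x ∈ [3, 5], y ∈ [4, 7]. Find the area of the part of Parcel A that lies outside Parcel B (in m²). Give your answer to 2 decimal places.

43.00

|Parcel A∩Parcel B|: x∈[3,5], y∈[4,7] → 2·3 = 6.
|Parcel A| = 49.
|Parcel A ∖ Parcel B| = |Parcel A| − |Parcel A∩Parcel B| = 49 − 6 = 43.00.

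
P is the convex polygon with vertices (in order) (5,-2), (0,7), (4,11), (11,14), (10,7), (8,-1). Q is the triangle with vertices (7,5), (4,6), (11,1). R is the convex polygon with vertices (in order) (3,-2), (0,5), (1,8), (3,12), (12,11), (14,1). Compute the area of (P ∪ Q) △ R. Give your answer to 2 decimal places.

|P ∪ Q| = 99.6061.
|(P ∪ Q) ∩ R| = 90.4244.
|(P ∪ Q) △ R| = 99.6061 + 143 − 180.8487 = 61.76.

61.76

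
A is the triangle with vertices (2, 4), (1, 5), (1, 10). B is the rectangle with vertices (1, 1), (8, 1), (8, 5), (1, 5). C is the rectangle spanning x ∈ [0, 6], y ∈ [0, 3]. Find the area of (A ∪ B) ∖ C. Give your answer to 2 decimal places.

|A ∪ B| = 30.0833.
|(A ∪ B) ∩ C| = 10.
|(A ∪ B) ∖ C| = 30.0833 − 10 = 20.08.

20.08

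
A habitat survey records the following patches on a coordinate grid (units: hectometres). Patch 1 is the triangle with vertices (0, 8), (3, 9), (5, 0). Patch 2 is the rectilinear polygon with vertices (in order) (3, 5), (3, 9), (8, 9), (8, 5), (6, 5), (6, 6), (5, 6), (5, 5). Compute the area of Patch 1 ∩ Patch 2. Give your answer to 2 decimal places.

The intersection is the polygon with vertices (3.889,5), (3,5), (3,9).
By the shoelace formula its area is 1.78.

1.78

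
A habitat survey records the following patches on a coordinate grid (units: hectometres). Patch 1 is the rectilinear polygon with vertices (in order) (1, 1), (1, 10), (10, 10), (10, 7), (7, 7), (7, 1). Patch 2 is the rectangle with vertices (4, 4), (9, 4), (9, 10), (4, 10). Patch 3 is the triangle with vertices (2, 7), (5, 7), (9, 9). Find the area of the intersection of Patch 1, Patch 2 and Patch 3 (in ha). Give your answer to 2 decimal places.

2.43

The intersection is the polygon with vertices (4,7.571), (9,9), (5,7), (4,7).
By the shoelace formula its area is 2.43.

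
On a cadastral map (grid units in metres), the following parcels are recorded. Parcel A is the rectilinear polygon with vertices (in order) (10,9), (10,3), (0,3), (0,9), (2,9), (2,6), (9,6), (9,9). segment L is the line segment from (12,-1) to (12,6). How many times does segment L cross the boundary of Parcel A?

The segment lies entirely outside Parcel A and never meets its boundary.

0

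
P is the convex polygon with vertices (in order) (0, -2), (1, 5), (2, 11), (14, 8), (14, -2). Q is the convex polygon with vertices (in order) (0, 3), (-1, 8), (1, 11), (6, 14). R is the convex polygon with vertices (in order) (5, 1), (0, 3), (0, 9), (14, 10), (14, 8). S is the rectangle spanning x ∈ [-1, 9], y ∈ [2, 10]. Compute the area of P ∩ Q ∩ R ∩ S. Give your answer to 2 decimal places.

3.70

The intersection is the polygon with vertices (3.405,9.243), (0.968,4.774), (1,5), (1.687,9.12).
By the shoelace formula its area is 3.70.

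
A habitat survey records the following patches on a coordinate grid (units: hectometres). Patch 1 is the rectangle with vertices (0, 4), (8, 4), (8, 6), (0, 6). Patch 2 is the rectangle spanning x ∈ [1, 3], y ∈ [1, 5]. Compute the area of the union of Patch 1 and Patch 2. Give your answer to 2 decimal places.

22.00

By inclusion–exclusion:
Individual areas: |Patch 1| = 16, |Patch 2| = 8.
|Patch 1∩Patch 2|: x∈[1,3], y∈[4,5] → 2·1 = 2.
|Patch 1 ∪ Patch 2| = 24 − 2 = 22.00.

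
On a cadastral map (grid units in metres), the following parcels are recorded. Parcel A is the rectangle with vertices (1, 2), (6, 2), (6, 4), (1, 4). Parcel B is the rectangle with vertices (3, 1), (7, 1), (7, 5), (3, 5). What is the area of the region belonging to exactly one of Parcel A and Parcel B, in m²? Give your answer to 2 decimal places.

|Parcel A∩Parcel B|: x∈[3,6], y∈[2,4] → 3·2 = 6.
|Parcel A △ Parcel B| = |Parcel A| + |Parcel B| − 2·|Parcel A∩Parcel B| = 10 + 16 − 12 = 14.00.

14.00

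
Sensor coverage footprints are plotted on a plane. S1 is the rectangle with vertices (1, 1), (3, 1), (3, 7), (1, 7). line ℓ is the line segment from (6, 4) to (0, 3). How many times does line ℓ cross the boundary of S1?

2

The segment meets the boundary at (1,3.167), (3,3.5).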